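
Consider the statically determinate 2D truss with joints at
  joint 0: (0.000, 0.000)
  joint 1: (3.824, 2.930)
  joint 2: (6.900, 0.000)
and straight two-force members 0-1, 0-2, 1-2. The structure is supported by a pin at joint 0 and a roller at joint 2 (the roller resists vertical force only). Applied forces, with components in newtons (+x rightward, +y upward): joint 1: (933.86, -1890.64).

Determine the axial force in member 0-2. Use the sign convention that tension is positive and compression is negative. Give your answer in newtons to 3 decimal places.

1516.321

N=3 nodes, M=3 members, R=3 reactions → 2N=6, M+R=6
member 0 (0-1): L=4.8175, (cx,cy)=(0.7938,0.6082)
member 1 (0-2): L=6.9000, (cx,cy)=(1.0000,0.0000)
member 2 (1-2): L=4.2481, (cx,cy)=(0.7241,-0.6897)
solve A·x = −loads:
  F[0-1] = -733.7818 N (compression)
  F[0-2] = +1516.3214 N (tension)
  F[1-2] = -2094.1295 N (compression)
  Rx@0 = -933.8600 N
  Ry@0 = +446.2897 N
  Ry@2 = +1444.3503 N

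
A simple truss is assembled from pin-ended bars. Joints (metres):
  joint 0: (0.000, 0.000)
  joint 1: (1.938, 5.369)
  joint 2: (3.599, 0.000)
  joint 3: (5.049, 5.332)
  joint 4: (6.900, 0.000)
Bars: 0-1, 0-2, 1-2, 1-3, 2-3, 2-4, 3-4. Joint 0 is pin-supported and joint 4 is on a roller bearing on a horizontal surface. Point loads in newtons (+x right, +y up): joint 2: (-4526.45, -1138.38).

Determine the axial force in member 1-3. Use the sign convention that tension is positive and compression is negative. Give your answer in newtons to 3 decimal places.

-366.441

N=5 nodes, M=7 members, R=3 reactions → 2N=10, M+R=10
member 0 (0-1): L=5.7081, (cx,cy)=(0.3395,0.9406)
member 1 (0-2): L=3.5990, (cx,cy)=(1.0000,0.0000)
member 2 (1-2): L=5.6201, (cx,cy)=(0.2955,-0.9553)
member 3 (1-3): L=3.1112, (cx,cy)=(0.9999,-0.0119)
member 4 (2-3): L=5.5256, (cx,cy)=(0.2624,0.9650)
member 5 (2-4): L=3.3010, (cx,cy)=(1.0000,0.0000)
member 6 (3-4): L=5.6441, (cx,cy)=(0.3280,-0.9447)
solve A·x = −loads:
  F[0-1] = -579.0008 N (compression)
  F[0-2] = -4329.8679 N (compression)
  F[1-2] = +574.6357 N (tension)
  F[1-3] = -366.4407 N (compression)
  F[2-3] = +610.8203 N (tension)
  F[2-4] = +206.1277 N (tension)
  F[3-4] = -628.5334 N (compression)
  Rx@0 = +4526.4500 N
  Ry@0 = +544.6076 N
  Ry@4 = +593.7724 N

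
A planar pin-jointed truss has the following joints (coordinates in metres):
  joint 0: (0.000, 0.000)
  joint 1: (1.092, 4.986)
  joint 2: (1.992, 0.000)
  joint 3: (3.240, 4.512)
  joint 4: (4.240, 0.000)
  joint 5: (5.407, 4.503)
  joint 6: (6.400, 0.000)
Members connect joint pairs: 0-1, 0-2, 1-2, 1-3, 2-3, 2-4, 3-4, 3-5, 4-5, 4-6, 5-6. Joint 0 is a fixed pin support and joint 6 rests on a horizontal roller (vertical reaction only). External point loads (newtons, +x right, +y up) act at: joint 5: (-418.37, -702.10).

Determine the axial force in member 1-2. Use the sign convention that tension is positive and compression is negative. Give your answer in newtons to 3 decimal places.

447.444

N=7 nodes, M=11 members, R=3 reactions → 2N=14, M+R=14
member 0 (0-1): L=5.1042, (cx,cy)=(0.2139,0.9768)
member 1 (0-2): L=1.9920, (cx,cy)=(1.0000,0.0000)
member 2 (1-2): L=5.0666, (cx,cy)=(0.1776,-0.9841)
member 3 (1-3): L=2.1997, (cx,cy)=(0.9765,-0.2155)
member 4 (2-3): L=4.6814, (cx,cy)=(0.2666,0.9638)
member 5 (2-4): L=2.2480, (cx,cy)=(1.0000,0.0000)
member 6 (3-4): L=4.6215, (cx,cy)=(0.2164,-0.9763)
member 7 (3-5): L=2.1670, (cx,cy)=(1.0000,-0.0042)
member 8 (4-5): L=4.6518, (cx,cy)=(0.2509,0.9680)
member 9 (4-6): L=2.1600, (cx,cy)=(1.0000,0.0000)
member 10 (5-6): L=4.6112, (cx,cy)=(0.2153,-0.9765)
solve A·x = −loads:
  F[0-1] = -412.8569 N (compression)
  F[0-2] = -330.0425 N (compression)
  F[1-2] = +447.4442 N (tension)
  F[1-3] = -171.8464 N (compression)
  F[2-3] = -456.8615 N (compression)
  F[2-4] = -128.7679 N (compression)
  F[3-4] = +414.6977 N (tension)
  F[3-5] = -379.3379 N (compression)
  F[4-5] = -418.2487 N (compression)
  F[4-6] = +65.8918 N (tension)
  F[5-6] = -305.9813 N (compression)
  Rx@0 = +418.3700 N
  Ry@0 = +403.2977 N
  Ry@6 = +298.8023 N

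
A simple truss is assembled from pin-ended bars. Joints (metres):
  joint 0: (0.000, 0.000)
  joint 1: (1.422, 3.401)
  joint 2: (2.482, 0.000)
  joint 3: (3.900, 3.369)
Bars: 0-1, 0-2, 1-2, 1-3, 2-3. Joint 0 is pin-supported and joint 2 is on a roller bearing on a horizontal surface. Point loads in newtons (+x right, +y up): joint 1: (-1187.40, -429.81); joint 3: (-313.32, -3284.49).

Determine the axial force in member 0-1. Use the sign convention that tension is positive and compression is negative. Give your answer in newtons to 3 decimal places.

-389.587

N=4 nodes, M=5 members, R=3 reactions → 2N=8, M+R=8
member 0 (0-1): L=3.6863, (cx,cy)=(0.3858,0.9226)
member 1 (0-2): L=2.4820, (cx,cy)=(1.0000,0.0000)
member 2 (1-2): L=3.5624, (cx,cy)=(0.2976,-0.9547)
member 3 (1-3): L=2.4782, (cx,cy)=(0.9999,-0.0129)
member 4 (2-3): L=3.6553, (cx,cy)=(0.3879,0.9217)
solve A·x = −loads:
  F[0-1] = -389.5866 N (compression)
  F[0-2] = -1350.4364 N (compression)
  F[1-2] = -88.0983 N (compression)
  F[1-3] = +1063.4192 N (tension)
  F[2-3] = -3548.6657 N (compression)
  Rx@0 = +1500.7200 N
  Ry@0 = +359.4336 N
  Ry@2 = +3354.8664 N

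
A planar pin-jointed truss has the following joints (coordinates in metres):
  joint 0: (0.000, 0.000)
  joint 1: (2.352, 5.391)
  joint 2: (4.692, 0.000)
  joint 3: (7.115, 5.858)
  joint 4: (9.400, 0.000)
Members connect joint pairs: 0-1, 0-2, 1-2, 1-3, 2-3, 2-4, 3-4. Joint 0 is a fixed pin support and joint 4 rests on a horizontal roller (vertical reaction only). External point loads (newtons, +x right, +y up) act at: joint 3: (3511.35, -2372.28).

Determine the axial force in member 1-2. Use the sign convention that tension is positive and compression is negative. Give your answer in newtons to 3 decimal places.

N=5 nodes, M=7 members, R=3 reactions → 2N=10, M+R=10
member 0 (0-1): L=5.8817, (cx,cy)=(0.3999,0.9166)
member 1 (0-2): L=4.6920, (cx,cy)=(1.0000,0.0000)
member 2 (1-2): L=5.8769, (cx,cy)=(0.3982,-0.9173)
member 3 (1-3): L=4.7858, (cx,cy)=(0.9952,0.0976)
member 4 (2-3): L=6.3393, (cx,cy)=(0.3822,0.9241)
member 5 (2-4): L=4.7080, (cx,cy)=(1.0000,0.0000)
member 6 (3-4): L=6.2879, (cx,cy)=(0.3634,-0.9316)
solve A·x = −loads:
  F[0-1] = +1758.2765 N (tension)
  F[0-2] = +2808.2466 N (tension)
  F[1-2] = -1613.0454 N (compression)
  F[1-3] = +1351.8145 N (tension)
  F[2-3] = +1601.2466 N (tension)
  F[2-4] = +1553.9629 N (tension)
  F[3-4] = -4276.2041 N (compression)
  Rx@0 = -3511.3500 N
  Ry@0 = -1611.5775 N
  Ry@4 = +3983.8575 N

-1613.045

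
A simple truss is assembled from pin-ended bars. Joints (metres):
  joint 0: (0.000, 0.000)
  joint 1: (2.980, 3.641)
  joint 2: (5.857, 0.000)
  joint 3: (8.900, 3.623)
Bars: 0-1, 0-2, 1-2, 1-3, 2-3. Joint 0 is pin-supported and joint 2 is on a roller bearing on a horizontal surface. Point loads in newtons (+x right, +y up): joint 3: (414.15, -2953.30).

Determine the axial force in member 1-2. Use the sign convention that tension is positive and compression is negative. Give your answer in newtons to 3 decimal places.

-2293.278

N=4 nodes, M=5 members, R=3 reactions → 2N=8, M+R=8
member 0 (0-1): L=4.7050, (cx,cy)=(0.6334,0.7739)
member 1 (0-2): L=5.8570, (cx,cy)=(1.0000,0.0000)
member 2 (1-2): L=4.6405, (cx,cy)=(0.6200,-0.7846)
member 3 (1-3): L=5.9200, (cx,cy)=(1.0000,-0.0030)
member 4 (2-3): L=4.7314, (cx,cy)=(0.6432,0.7657)
solve A·x = −loads:
  F[0-1] = +2313.8346 N (tension)
  F[0-2] = -1051.3520 N (compression)
  F[1-2] = -2293.2780 N (compression)
  F[1-3] = +2887.3010 N (tension)
  F[2-3] = -3845.3367 N (compression)
  Rx@0 = -414.1500 N
  Ry@0 = -1790.5681 N
  Ry@2 = +4743.8681 N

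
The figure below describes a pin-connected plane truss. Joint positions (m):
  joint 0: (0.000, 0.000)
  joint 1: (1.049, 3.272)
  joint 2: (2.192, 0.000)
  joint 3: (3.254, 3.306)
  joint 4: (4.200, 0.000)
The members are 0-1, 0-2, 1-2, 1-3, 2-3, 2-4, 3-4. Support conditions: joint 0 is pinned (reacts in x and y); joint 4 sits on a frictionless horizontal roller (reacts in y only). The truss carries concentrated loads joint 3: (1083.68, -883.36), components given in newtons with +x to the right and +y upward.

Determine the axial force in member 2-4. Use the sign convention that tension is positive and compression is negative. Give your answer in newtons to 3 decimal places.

N=5 nodes, M=7 members, R=3 reactions → 2N=10, M+R=10
member 0 (0-1): L=3.4360, (cx,cy)=(0.3053,0.9523)
member 1 (0-2): L=2.1920, (cx,cy)=(1.0000,0.0000)
member 2 (1-2): L=3.4659, (cx,cy)=(0.3298,-0.9441)
member 3 (1-3): L=2.2053, (cx,cy)=(0.9999,0.0154)
member 4 (2-3): L=3.4724, (cx,cy)=(0.3058,0.9521)
member 5 (2-4): L=2.0080, (cx,cy)=(1.0000,0.0000)
member 6 (3-4): L=3.4387, (cx,cy)=(0.2751,-0.9614)
solve A·x = −loads:
  F[0-1] = +686.8352 N (tension)
  F[0-2] = +873.9939 N (tension)
  F[1-2] = -685.6845 N (compression)
  F[1-3] = +435.8663 N (tension)
  F[2-3] = +679.9039 N (tension)
  F[2-4] = +439.9228 N (tension)
  F[3-4] = -1599.1076 N (compression)
  Rx@0 = -1083.6800 N
  Ry@0 = -654.0446 N
  Ry@4 = +1537.4046 N

439.923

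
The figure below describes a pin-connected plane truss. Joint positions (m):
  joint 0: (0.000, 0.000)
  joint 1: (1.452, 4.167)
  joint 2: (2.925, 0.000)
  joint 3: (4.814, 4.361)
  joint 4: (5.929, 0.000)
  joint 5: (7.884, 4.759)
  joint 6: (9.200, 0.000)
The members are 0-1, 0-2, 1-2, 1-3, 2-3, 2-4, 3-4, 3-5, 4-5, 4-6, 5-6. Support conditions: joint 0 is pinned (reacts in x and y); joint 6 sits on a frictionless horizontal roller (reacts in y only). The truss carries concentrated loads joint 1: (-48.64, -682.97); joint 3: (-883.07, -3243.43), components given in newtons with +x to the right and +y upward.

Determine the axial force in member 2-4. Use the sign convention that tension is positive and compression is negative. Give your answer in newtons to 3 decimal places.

N=7 nodes, M=11 members, R=3 reactions → 2N=14, M+R=14
member 0 (0-1): L=4.4127, (cx,cy)=(0.3290,0.9443)
member 1 (0-2): L=2.9250, (cx,cy)=(1.0000,0.0000)
member 2 (1-2): L=4.4197, (cx,cy)=(0.3333,-0.9428)
member 3 (1-3): L=3.3676, (cx,cy)=(0.9983,0.0576)
member 4 (2-3): L=4.7525, (cx,cy)=(0.3975,0.9176)
member 5 (2-4): L=3.0040, (cx,cy)=(1.0000,0.0000)
member 6 (3-4): L=4.5013, (cx,cy)=(0.2477,-0.9688)
member 7 (3-5): L=3.0957, (cx,cy)=(0.9917,0.1286)
member 8 (4-5): L=5.1449, (cx,cy)=(0.3800,0.9250)
member 9 (4-6): L=3.2710, (cx,cy)=(1.0000,0.0000)
member 10 (5-6): L=4.9376, (cx,cy)=(0.2665,-0.9638)
solve A·x = −loads:
  F[0-1] = -2713.1619 N (compression)
  F[0-2] = -38.9497 N (compression)
  F[1-2] = +1902.5818 N (tension)
  F[1-3] = -1480.6749 N (compression)
  F[2-3] = -1954.8581 N (compression)
  F[2-4] = +1372.1465 N (tension)
  F[3-4] = -1540.7519 N (compression)
  F[3-5] = -998.7801 N (compression)
  F[4-5] = +1613.7812 N (tension)
  F[4-6] = +377.2751 N (tension)
  F[5-6] = -1415.5282 N (compression)
  Rx@0 = +931.7100 N
  Ry@0 = +2562.0746 N
  Ry@6 = +1364.3254 N

1372.147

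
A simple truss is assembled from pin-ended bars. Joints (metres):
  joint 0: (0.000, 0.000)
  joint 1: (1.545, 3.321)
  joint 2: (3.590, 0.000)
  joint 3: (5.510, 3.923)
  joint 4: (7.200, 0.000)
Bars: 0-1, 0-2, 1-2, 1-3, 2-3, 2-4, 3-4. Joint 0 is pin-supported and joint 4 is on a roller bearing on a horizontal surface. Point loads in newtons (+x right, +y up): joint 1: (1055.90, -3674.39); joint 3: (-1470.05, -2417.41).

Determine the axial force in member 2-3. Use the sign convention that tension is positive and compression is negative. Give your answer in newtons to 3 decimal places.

339.572

N=5 nodes, M=7 members, R=3 reactions → 2N=10, M+R=10
member 0 (0-1): L=3.6628, (cx,cy)=(0.4218,0.9067)
member 1 (0-2): L=3.5900, (cx,cy)=(1.0000,0.0000)
member 2 (1-2): L=3.9001, (cx,cy)=(0.5243,-0.8515)
member 3 (1-3): L=4.0104, (cx,cy)=(0.9887,0.1501)
member 4 (2-3): L=4.3676, (cx,cy)=(0.4396,0.8982)
member 5 (2-4): L=3.6100, (cx,cy)=(1.0000,0.0000)
member 6 (3-4): L=4.2715, (cx,cy)=(0.3956,-0.9184)
solve A·x = −loads:
  F[0-1] = -4155.0125 N (compression)
  F[0-2] = +1338.4719 N (tension)
  F[1-2] = -358.1901 N (compression)
  F[1-3] = -2650.7423 N (compression)
  F[2-3] = +339.5719 N (tension)
  F[2-4] = +1001.3837 N (tension)
  F[3-4] = -2531.0341 N (compression)
  Rx@0 = +414.1500 N
  Ry@0 = +3767.2862 N
  Ry@4 = +2324.5138 N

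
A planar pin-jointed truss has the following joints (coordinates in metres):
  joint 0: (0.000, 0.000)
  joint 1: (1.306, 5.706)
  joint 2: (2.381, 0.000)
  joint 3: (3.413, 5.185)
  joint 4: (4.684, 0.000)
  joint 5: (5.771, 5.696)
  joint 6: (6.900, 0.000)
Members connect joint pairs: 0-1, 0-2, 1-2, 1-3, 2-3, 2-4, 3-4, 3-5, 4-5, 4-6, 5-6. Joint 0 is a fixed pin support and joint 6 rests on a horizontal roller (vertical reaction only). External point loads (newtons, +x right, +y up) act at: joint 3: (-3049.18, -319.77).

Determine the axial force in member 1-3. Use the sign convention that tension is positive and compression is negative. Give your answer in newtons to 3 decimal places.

N=7 nodes, M=11 members, R=3 reactions → 2N=14, M+R=14
member 0 (0-1): L=5.8536, (cx,cy)=(0.2231,0.9748)
member 1 (0-2): L=2.3810, (cx,cy)=(1.0000,0.0000)
member 2 (1-2): L=5.8064, (cx,cy)=(0.1851,-0.9827)
member 3 (1-3): L=2.1705, (cx,cy)=(0.9708,-0.2400)
member 4 (2-3): L=5.2867, (cx,cy)=(0.1952,0.9808)
member 5 (2-4): L=2.3030, (cx,cy)=(1.0000,0.0000)
member 6 (3-4): L=5.3385, (cx,cy)=(0.2381,-0.9712)
member 7 (3-5): L=2.4127, (cx,cy)=(0.9773,0.2118)
member 8 (4-5): L=5.7988, (cx,cy)=(0.1875,0.9823)
member 9 (4-6): L=2.2160, (cx,cy)=(1.0000,0.0000)
member 10 (5-6): L=5.8068, (cx,cy)=(0.1944,-0.9809)
solve A·x = −loads:
  F[0-1] = -2516.3337 N (compression)
  F[0-2] = -2487.7548 N (compression)
  F[1-2] = +2766.1861 N (tension)
  F[1-3] = -1105.8935 N (compression)
  F[2-3] = -2771.6854 N (compression)
  F[2-4] = -1434.5685 N (compression)
  F[3-4] = +2389.4439 N (tension)
  F[3-5] = +885.7804 N (tension)
  F[4-5] = -2362.6165 N (compression)
  F[4-6] = -422.8069 N (compression)
  F[5-6] = +2174.6323 N (tension)
  Rx@0 = +3049.1800 N
  Ry@0 = +2452.9038 N
  Ry@6 = -2133.1338 N

-1105.893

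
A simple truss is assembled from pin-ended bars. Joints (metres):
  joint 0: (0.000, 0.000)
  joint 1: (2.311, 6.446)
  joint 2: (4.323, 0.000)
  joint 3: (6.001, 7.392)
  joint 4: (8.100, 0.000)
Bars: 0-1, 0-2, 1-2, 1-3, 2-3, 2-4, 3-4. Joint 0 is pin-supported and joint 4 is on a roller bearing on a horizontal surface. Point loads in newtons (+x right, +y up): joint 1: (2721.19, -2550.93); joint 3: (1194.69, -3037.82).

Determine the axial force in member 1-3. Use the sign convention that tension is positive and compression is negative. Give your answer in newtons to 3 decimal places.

N=5 nodes, M=7 members, R=3 reactions → 2N=10, M+R=10
member 0 (0-1): L=6.8477, (cx,cy)=(0.3375,0.9413)
member 1 (0-2): L=4.3230, (cx,cy)=(1.0000,0.0000)
member 2 (1-2): L=6.7527, (cx,cy)=(0.2980,-0.9546)
member 3 (1-3): L=3.8093, (cx,cy)=(0.9687,0.2483)
member 4 (2-3): L=7.5801, (cx,cy)=(0.2214,0.9752)
member 5 (2-4): L=3.7770, (cx,cy)=(1.0000,0.0000)
member 6 (3-4): L=7.6842, (cx,cy)=(0.2732,-0.9620)
solve A·x = −loads:
  F[0-1] = +685.6877 N (tension)
  F[0-2] = +3684.4719 N (tension)
  F[1-2] = -3719.5119 N (compression)
  F[1-3] = -1426.2145 N (compression)
  F[2-3] = +3640.9033 N (tension)
  F[2-4] = +1770.2388 N (tension)
  F[3-4] = -6480.6722 N (compression)
  Rx@0 = -3915.8800 N
  Ry@0 = -645.4594 N
  Ry@4 = +6234.2094 N

-1426.215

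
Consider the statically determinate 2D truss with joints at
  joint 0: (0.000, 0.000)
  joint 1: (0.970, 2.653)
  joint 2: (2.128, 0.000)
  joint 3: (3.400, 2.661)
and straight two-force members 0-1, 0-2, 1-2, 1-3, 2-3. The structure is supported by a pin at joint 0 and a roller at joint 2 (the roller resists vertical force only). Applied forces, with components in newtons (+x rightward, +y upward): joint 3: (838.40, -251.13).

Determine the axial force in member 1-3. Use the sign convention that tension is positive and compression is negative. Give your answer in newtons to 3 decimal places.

N=4 nodes, M=5 members, R=3 reactions → 2N=8, M+R=8
member 0 (0-1): L=2.8248, (cx,cy)=(0.3434,0.9392)
member 1 (0-2): L=2.1280, (cx,cy)=(1.0000,0.0000)
member 2 (1-2): L=2.8947, (cx,cy)=(0.4000,-0.9165)
member 3 (1-3): L=2.4300, (cx,cy)=(1.0000,0.0033)
member 4 (2-3): L=2.9494, (cx,cy)=(0.4313,0.9022)
solve A·x = −loads:
  F[0-1] = +1276.1021 N (tension)
  F[0-2] = +400.1978 N (tension)
  F[1-2] = -1304.2530 N (compression)
  F[1-3] = +959.9600 N (tension)
  F[2-3] = -281.8495 N (compression)
  Rx@0 = -838.4000 N
  Ry@0 = -1198.5055 N
  Ry@2 = +1449.6355 N

959.960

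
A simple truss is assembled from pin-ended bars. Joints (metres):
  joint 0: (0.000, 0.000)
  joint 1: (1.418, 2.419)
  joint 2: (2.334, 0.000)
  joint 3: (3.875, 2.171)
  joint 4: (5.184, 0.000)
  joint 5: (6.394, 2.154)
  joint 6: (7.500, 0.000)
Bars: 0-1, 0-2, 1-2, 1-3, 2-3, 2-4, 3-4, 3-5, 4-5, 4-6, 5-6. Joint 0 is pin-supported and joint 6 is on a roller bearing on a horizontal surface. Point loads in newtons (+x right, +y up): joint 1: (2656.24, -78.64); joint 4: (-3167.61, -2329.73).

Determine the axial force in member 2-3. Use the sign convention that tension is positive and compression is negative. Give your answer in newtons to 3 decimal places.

-142.277

N=7 nodes, M=11 members, R=3 reactions → 2N=14, M+R=14
member 0 (0-1): L=2.8040, (cx,cy)=(0.5057,0.8627)
member 1 (0-2): L=2.3340, (cx,cy)=(1.0000,0.0000)
member 2 (1-2): L=2.5866, (cx,cy)=(0.3541,-0.9352)
member 3 (1-3): L=2.4695, (cx,cy)=(0.9949,-0.1004)
member 4 (2-3): L=2.6623, (cx,cy)=(0.5788,0.8155)
member 5 (2-4): L=2.8500, (cx,cy)=(1.0000,0.0000)
member 6 (3-4): L=2.5351, (cx,cy)=(0.5164,-0.8564)
member 7 (3-5): L=2.5191, (cx,cy)=(1.0000,-0.0067)
member 8 (4-5): L=2.4706, (cx,cy)=(0.4898,0.8719)
member 9 (4-6): L=2.3160, (cx,cy)=(1.0000,0.0000)
member 10 (5-6): L=2.4214, (cx,cy)=(0.4568,-0.8896)
solve A·x = −loads:
  F[0-1] = +85.2362 N (tension)
  F[0-2] = -554.4748 N (compression)
  F[1-2] = +124.0602 N (tension)
  F[1-3] = -2670.5695 N (compression)
  F[2-3] = -142.2770 N (compression)
  F[2-4] = -428.1887 N (compression)
  F[3-4] = -156.7442 N (compression)
  F[3-5] = -2658.5469 N (compression)
  F[4-5] = +2826.1099 N (tension)
  F[4-6] = +1274.3664 N (tension)
  F[5-6] = -2789.9561 N (compression)
  Rx@0 = +511.3700 N
  Ry@0 = -73.5335 N
  Ry@6 = +2481.9035 N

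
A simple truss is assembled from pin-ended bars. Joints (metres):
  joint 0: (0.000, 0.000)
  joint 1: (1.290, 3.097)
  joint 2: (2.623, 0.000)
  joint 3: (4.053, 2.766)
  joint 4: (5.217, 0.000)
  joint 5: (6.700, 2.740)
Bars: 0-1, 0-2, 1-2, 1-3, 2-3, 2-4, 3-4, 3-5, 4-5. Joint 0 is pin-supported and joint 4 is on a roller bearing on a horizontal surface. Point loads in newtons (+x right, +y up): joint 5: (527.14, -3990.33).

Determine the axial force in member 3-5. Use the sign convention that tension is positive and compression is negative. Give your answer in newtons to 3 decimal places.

N=6 nodes, M=9 members, R=3 reactions → 2N=12, M+R=12
member 0 (0-1): L=3.3549, (cx,cy)=(0.3845,0.9231)
member 1 (0-2): L=2.6230, (cx,cy)=(1.0000,0.0000)
member 2 (1-2): L=3.3717, (cx,cy)=(0.3954,-0.9185)
member 3 (1-3): L=2.7828, (cx,cy)=(0.9929,-0.1189)
member 4 (2-3): L=3.1138, (cx,cy)=(0.4592,0.8883)
member 5 (2-4): L=2.5940, (cx,cy)=(1.0000,0.0000)
member 6 (3-4): L=3.0009, (cx,cy)=(0.3879,-0.9217)
member 7 (3-5): L=2.6471, (cx,cy)=(1.0000,-0.0098)
member 8 (4-5): L=3.1156, (cx,cy)=(0.4760,0.8794)
solve A·x = −loads:
  F[0-1] = +1528.6839 N (tension)
  F[0-2] = -60.6536 N (compression)
  F[1-2] = -1700.6774 N (compression)
  F[1-3] = +1269.1678 N (tension)
  F[2-3] = +1758.5384 N (tension)
  F[2-4] = -1540.6230 N (compression)
  F[3-4] = -1559.5050 N (compression)
  F[3-5] = +2672.7899 N (tension)
  F[4-5] = -4507.4576 N (compression)
  Rx@0 = -527.1400 N
  Ry@0 = -1411.1602 N
  Ry@4 = +5401.4902 N

2672.790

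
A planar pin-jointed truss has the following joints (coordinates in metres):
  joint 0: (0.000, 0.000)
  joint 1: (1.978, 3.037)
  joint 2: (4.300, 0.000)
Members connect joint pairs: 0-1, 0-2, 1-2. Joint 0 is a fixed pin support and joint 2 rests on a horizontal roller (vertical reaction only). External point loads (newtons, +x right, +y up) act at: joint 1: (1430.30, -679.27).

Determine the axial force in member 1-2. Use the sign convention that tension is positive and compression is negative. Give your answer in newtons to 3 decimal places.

N=3 nodes, M=3 members, R=3 reactions → 2N=6, M+R=6
member 0 (0-1): L=3.6243, (cx,cy)=(0.5458,0.8379)
member 1 (0-2): L=4.3000, (cx,cy)=(1.0000,0.0000)
member 2 (1-2): L=3.8230, (cx,cy)=(0.6074,-0.7944)
solve A·x = −loads:
  F[0-1] = +767.8129 N (tension)
  F[0-2] = +1011.2628 N (tension)
  F[1-2] = -1664.9532 N (compression)
  Rx@0 = -1430.3000 N
  Ry@0 = -643.3852 N
  Ry@2 = +1322.6552 N

-1664.953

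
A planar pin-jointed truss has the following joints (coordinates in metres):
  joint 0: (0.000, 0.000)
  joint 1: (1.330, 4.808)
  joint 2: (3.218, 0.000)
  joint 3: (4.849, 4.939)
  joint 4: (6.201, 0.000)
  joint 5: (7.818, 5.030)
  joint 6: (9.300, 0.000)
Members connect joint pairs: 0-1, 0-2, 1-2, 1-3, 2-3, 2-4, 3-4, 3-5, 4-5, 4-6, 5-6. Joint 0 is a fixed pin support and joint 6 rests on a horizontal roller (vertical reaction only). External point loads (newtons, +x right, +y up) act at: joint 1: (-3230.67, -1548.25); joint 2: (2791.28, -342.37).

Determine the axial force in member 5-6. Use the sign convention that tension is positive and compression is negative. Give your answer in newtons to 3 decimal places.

1386.878

N=7 nodes, M=11 members, R=3 reactions → 2N=14, M+R=14
member 0 (0-1): L=4.9886, (cx,cy)=(0.2666,0.9638)
member 1 (0-2): L=3.2180, (cx,cy)=(1.0000,0.0000)
member 2 (1-2): L=5.1654, (cx,cy)=(0.3655,-0.9308)
member 3 (1-3): L=3.5214, (cx,cy)=(0.9993,0.0372)
member 4 (2-3): L=5.2013, (cx,cy)=(0.3136,0.9496)
member 5 (2-4): L=2.9830, (cx,cy)=(1.0000,0.0000)
member 6 (3-4): L=5.1207, (cx,cy)=(0.2640,-0.9645)
member 7 (3-5): L=2.9704, (cx,cy)=(0.9995,0.0306)
member 8 (4-5): L=5.2835, (cx,cy)=(0.3060,0.9520)
member 9 (4-6): L=3.0990, (cx,cy)=(1.0000,0.0000)
member 10 (5-6): L=5.2438, (cx,cy)=(0.2826,-0.9592)
solve A·x = −loads:
  F[0-1] = -3341.9202 N (compression)
  F[0-2] = +451.5988 N (tension)
  F[1-2] = +1863.3829 N (tension)
  F[1-3] = +1659.7476 N (tension)
  F[2-3] = -1466.0220 N (compression)
  F[2-4] = -1198.8933 N (compression)
  F[3-4] = +1405.5859 N (tension)
  F[3-5] = +828.1706 N (tension)
  F[4-5] = -1424.0395 N (compression)
  F[4-6] = -391.9604 N (compression)
  F[5-6] = +1386.8784 N (tension)
  Rx@0 = +439.3900 N
  Ry@0 = +3220.9579 N
  Ry@6 = -1330.3379 N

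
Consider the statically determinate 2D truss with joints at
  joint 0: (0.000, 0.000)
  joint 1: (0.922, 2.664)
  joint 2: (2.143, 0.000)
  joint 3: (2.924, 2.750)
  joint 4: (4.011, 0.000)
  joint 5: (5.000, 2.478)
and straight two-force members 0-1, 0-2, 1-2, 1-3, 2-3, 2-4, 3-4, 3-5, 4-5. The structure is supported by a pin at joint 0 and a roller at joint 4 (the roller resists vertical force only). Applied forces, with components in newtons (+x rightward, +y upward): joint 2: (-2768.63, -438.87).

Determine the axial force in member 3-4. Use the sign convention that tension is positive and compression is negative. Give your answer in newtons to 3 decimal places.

N=6 nodes, M=9 members, R=3 reactions → 2N=12, M+R=12
member 0 (0-1): L=2.8190, (cx,cy)=(0.3271,0.9450)
member 1 (0-2): L=2.1430, (cx,cy)=(1.0000,0.0000)
member 2 (1-2): L=2.9305, (cx,cy)=(0.4167,-0.9091)
member 3 (1-3): L=2.0038, (cx,cy)=(0.9991,0.0429)
member 4 (2-3): L=2.8588, (cx,cy)=(0.2732,0.9620)
member 5 (2-4): L=1.8680, (cx,cy)=(1.0000,0.0000)
member 6 (3-4): L=2.9570, (cx,cy)=(0.3676,-0.9300)
member 7 (3-5): L=2.0937, (cx,cy)=(0.9915,-0.1299)
member 8 (4-5): L=2.6681, (cx,cy)=(0.3707,0.9288)
solve A·x = −loads:
  F[0-1] = -216.2853 N (compression)
  F[0-2] = -2697.8913 N (compression)
  F[1-2] = +217.2163 N (tension)
  F[1-3] = -161.3916 N (compression)
  F[2-3] = +250.9530 N (tension)
  F[2-4] = +92.6835 N (tension)
  F[3-4] = -252.1329 N (compression)
  F[3-5] = -0.0000 N (tension)
  F[4-5] = +0.0000 N (tension)
  Rx@0 = +2768.6300 N
  Ry@0 = +204.3902 N
  Ry@4 = +234.4798 N

-252.133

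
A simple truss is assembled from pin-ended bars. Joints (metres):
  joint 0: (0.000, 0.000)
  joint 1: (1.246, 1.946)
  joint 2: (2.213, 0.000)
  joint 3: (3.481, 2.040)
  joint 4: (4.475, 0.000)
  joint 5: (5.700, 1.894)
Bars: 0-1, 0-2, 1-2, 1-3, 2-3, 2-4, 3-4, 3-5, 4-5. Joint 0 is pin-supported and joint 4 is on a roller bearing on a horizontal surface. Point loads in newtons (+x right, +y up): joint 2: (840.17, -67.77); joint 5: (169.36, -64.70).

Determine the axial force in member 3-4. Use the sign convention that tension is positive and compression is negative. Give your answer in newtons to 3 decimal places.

-151.546

N=6 nodes, M=9 members, R=3 reactions → 2N=12, M+R=12
member 0 (0-1): L=2.3107, (cx,cy)=(0.5392,0.8422)
member 1 (0-2): L=2.2130, (cx,cy)=(1.0000,0.0000)
member 2 (1-2): L=2.1730, (cx,cy)=(0.4450,-0.8955)
member 3 (1-3): L=2.2370, (cx,cy)=(0.9991,0.0420)
member 4 (2-3): L=2.4020, (cx,cy)=(0.5279,0.8493)
member 5 (2-4): L=2.2620, (cx,cy)=(1.0000,0.0000)
member 6 (3-4): L=2.2693, (cx,cy)=(0.4380,-0.8990)
member 7 (3-5): L=2.2238, (cx,cy)=(0.9978,-0.0657)
member 8 (4-5): L=2.2556, (cx,cy)=(0.5431,0.8397)
solve A·x = −loads:
  F[0-1] = +65.4686 N (tension)
  F[0-2] = +974.2277 N (tension)
  F[1-2] = -58.6827 N (compression)
  F[1-3] = +61.4706 N (tension)
  F[2-3] = +141.6711 N (tension)
  F[2-4] = +33.1553 N (tension)
  F[3-4] = -151.5460 N (compression)
  F[3-5] = +203.0236 N (tension)
  F[4-5] = -61.1792 N (compression)
  Rx@0 = -1009.5300 N
  Ry@0 = -55.1351 N
  Ry@4 = +187.6051 N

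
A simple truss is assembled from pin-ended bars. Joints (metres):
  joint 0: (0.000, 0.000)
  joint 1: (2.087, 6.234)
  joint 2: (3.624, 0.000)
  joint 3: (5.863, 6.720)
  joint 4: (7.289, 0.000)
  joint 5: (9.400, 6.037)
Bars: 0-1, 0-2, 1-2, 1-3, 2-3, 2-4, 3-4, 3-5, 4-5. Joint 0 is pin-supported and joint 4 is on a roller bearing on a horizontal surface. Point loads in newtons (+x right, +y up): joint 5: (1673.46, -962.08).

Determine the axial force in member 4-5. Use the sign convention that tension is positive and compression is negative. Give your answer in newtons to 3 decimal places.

-634.055

N=6 nodes, M=9 members, R=3 reactions → 2N=12, M+R=12
member 0 (0-1): L=6.5741, (cx,cy)=(0.3175,0.9483)
member 1 (0-2): L=3.6240, (cx,cy)=(1.0000,0.0000)
member 2 (1-2): L=6.4207, (cx,cy)=(0.2394,-0.9709)
member 3 (1-3): L=3.8071, (cx,cy)=(0.9918,0.1277)
member 4 (2-3): L=7.0832, (cx,cy)=(0.3161,0.9487)
member 5 (2-4): L=3.6650, (cx,cy)=(1.0000,0.0000)
member 6 (3-4): L=6.8696, (cx,cy)=(0.2076,-0.9782)
member 7 (3-5): L=3.6023, (cx,cy)=(0.9819,-0.1896)
member 8 (4-5): L=6.3954, (cx,cy)=(0.3301,0.9440)
solve A·x = −loads:
  F[0-1] = +1755.4559 N (tension)
  F[0-2] = +1116.1736 N (tension)
  F[1-2] = -1590.1623 N (compression)
  F[1-3] = +945.6807 N (tension)
  F[2-3] = +1627.3712 N (tension)
  F[2-4] = +221.1030 N (tension)
  F[3-4] = -2073.3730 N (compression)
  F[3-5] = +1917.5290 N (tension)
  F[4-5] = -634.0552 N (compression)
  Rx@0 = -1673.4600 N
  Ry@0 = -1664.6493 N
  Ry@4 = +2626.7293 N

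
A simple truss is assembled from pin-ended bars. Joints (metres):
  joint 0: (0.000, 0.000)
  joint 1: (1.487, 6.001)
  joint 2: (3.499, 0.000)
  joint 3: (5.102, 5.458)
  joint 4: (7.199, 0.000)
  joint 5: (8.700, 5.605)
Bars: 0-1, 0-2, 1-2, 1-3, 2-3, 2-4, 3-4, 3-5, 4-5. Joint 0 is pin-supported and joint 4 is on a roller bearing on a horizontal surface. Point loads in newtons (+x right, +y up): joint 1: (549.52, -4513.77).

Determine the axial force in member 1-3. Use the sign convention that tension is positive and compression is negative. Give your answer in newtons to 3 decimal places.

-912.874

N=6 nodes, M=9 members, R=3 reactions → 2N=12, M+R=12
member 0 (0-1): L=6.1825, (cx,cy)=(0.2405,0.9706)
member 1 (0-2): L=3.4990, (cx,cy)=(1.0000,0.0000)
member 2 (1-2): L=6.3293, (cx,cy)=(0.3179,-0.9481)
member 3 (1-3): L=3.6556, (cx,cy)=(0.9889,-0.1485)
member 4 (2-3): L=5.6885, (cx,cy)=(0.2818,0.9595)
member 5 (2-4): L=3.7000, (cx,cy)=(1.0000,0.0000)
member 6 (3-4): L=5.8470, (cx,cy)=(0.3586,-0.9335)
member 7 (3-5): L=3.6010, (cx,cy)=(0.9992,0.0408)
member 8 (4-5): L=5.8025, (cx,cy)=(0.2587,0.9660)
solve A·x = −loads:
  F[0-1] = -3217.8082 N (compression)
  F[0-2] = +1323.4608 N (tension)
  F[1-2] = -1323.4723 N (compression)
  F[1-3] = -912.8744 N (compression)
  F[2-3] = +1307.8223 N (tension)
  F[2-4] = +534.2093 N (tension)
  F[3-4] = -1489.5140 N (compression)
  F[3-5] = +0.0000 N (tension)
  F[4-5] = -0.0000 N (compression)
  Rx@0 = -549.5200 N
  Ry@0 = +3123.3483 N
  Ry@4 = +1390.4217 N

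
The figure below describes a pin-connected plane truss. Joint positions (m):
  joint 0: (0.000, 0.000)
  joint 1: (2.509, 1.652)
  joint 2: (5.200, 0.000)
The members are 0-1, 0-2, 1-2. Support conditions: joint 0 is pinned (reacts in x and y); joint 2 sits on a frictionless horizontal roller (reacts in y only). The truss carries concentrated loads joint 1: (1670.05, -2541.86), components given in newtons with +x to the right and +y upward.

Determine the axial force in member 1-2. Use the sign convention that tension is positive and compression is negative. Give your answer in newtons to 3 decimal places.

N=3 nodes, M=3 members, R=3 reactions → 2N=6, M+R=6
member 0 (0-1): L=3.0040, (cx,cy)=(0.8352,0.5499)
member 1 (0-2): L=5.2000, (cx,cy)=(1.0000,0.0000)
member 2 (1-2): L=3.1576, (cx,cy)=(0.8522,-0.5232)
solve A·x = −loads:
  F[0-1] = -1427.1871 N (compression)
  F[0-2] = +2862.0536 N (tension)
  F[1-2] = -3358.3378 N (compression)
  Rx@0 = -1670.0500 N
  Ry@0 = +784.8505 N
  Ry@2 = +1757.0095 N

-3358.338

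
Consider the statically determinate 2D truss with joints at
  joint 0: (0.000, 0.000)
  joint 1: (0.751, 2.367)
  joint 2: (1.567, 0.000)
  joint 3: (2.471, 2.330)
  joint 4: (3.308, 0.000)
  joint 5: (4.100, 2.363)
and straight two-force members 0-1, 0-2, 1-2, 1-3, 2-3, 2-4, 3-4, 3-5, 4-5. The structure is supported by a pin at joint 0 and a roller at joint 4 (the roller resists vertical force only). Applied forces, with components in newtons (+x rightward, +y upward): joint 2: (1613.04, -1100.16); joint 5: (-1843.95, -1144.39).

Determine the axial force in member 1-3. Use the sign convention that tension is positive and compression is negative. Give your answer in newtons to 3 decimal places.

N=6 nodes, M=9 members, R=3 reactions → 2N=12, M+R=12
member 0 (0-1): L=2.4833, (cx,cy)=(0.3024,0.9532)
member 1 (0-2): L=1.5670, (cx,cy)=(1.0000,0.0000)
member 2 (1-2): L=2.5037, (cx,cy)=(0.3259,-0.9454)
member 3 (1-3): L=1.7204, (cx,cy)=(0.9998,-0.0215)
member 4 (2-3): L=2.4992, (cx,cy)=(0.3617,0.9323)
member 5 (2-4): L=1.7410, (cx,cy)=(1.0000,0.0000)
member 6 (3-4): L=2.4758, (cx,cy)=(0.3381,-0.9411)
member 7 (3-5): L=1.6293, (cx,cy)=(0.9998,0.0203)
member 8 (4-5): L=2.4922, (cx,cy)=(0.3178,0.9482)
solve A·x = −loads:
  F[0-1] = -1701.9048 N (compression)
  F[0-2] = +283.7840 N (tension)
  F[1-2] = +1740.5213 N (tension)
  F[1-3] = -1082.2096 N (compression)
  F[2-3] = -584.9321 N (compression)
  F[2-4] = -550.4136 N (compression)
  F[3-4] = +523.0635 N (tension)
  F[3-5] = -1470.6732 N (compression)
  F[4-5] = -1175.5432 N (compression)
  Rx@0 = +230.9100 N
  Ry@0 = +1622.2115 N
  Ry@4 = +622.3385 N

-1082.210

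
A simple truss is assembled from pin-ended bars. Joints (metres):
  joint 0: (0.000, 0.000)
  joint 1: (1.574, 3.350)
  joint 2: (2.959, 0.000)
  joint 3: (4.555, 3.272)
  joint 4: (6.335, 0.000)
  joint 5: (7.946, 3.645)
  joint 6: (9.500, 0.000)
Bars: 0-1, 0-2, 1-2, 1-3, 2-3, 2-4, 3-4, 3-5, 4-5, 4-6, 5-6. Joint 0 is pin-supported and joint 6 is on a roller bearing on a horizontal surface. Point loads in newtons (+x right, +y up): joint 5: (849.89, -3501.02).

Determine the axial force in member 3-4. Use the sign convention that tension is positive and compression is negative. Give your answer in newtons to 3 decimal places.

224.321

N=7 nodes, M=11 members, R=3 reactions → 2N=14, M+R=14
member 0 (0-1): L=3.7013, (cx,cy)=(0.4253,0.9051)
member 1 (0-2): L=2.9590, (cx,cy)=(1.0000,0.0000)
member 2 (1-2): L=3.6250, (cx,cy)=(0.3821,-0.9241)
member 3 (1-3): L=2.9820, (cx,cy)=(0.9997,-0.0262)
member 4 (2-3): L=3.6405, (cx,cy)=(0.4384,0.8988)
member 5 (2-4): L=3.3760, (cx,cy)=(1.0000,0.0000)
member 6 (3-4): L=3.7248, (cx,cy)=(0.4779,-0.8784)
member 7 (3-5): L=3.4115, (cx,cy)=(0.9940,0.1093)
member 8 (4-5): L=3.9851, (cx,cy)=(0.4043,0.9146)
member 9 (4-6): L=3.1650, (cx,cy)=(1.0000,0.0000)
member 10 (5-6): L=3.9624, (cx,cy)=(0.3922,-0.9199)
solve A·x = −loads:
  F[0-1] = -272.4676 N (compression)
  F[0-2] = +965.7570 N (tension)
  F[1-2] = +273.0832 N (tension)
  F[1-3] = -220.2786 N (compression)
  F[2-3] = -280.7871 N (compression)
  F[2-4] = +1193.1908 N (tension)
  F[3-4] = +224.3214 N (tension)
  F[3-5] = -453.2153 N (compression)
  F[4-5] = -215.4385 N (compression)
  F[4-6] = +1387.4795 N (tension)
  F[5-6] = -3537.8417 N (compression)
  Rx@0 = -849.8900 N
  Ry@0 = +246.6038 N
  Ry@6 = +3254.4162 N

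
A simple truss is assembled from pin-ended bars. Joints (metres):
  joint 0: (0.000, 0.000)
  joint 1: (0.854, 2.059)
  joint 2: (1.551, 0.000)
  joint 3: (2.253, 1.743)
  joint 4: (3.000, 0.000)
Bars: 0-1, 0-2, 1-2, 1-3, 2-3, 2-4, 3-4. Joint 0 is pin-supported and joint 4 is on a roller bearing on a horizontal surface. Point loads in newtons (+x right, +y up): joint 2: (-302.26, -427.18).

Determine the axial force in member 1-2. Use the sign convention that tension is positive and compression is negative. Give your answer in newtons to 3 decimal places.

N=5 nodes, M=7 members, R=3 reactions → 2N=10, M+R=10
member 0 (0-1): L=2.2291, (cx,cy)=(0.3831,0.9237)
member 1 (0-2): L=1.5510, (cx,cy)=(1.0000,0.0000)
member 2 (1-2): L=2.1738, (cx,cy)=(0.3206,-0.9472)
member 3 (1-3): L=1.4342, (cx,cy)=(0.9754,-0.2203)
member 4 (2-3): L=1.8791, (cx,cy)=(0.3736,0.9276)
member 5 (2-4): L=1.4490, (cx,cy)=(1.0000,0.0000)
member 6 (3-4): L=1.8963, (cx,cy)=(0.3939,-0.9191)
solve A·x = −loads:
  F[0-1] = -223.3713 N (compression)
  F[0-2] = -216.6825 N (compression)
  F[1-2] = +257.9607 N (tension)
  F[1-3] = -172.5298 N (compression)
  F[2-3] = +197.1116 N (tension)
  F[2-4] = +94.6509 N (tension)
  F[3-4] = -240.2799 N (compression)
  Rx@0 = +302.2600 N
  Ry@0 = +206.3279 N
  Ry@4 = +220.8521 N

257.961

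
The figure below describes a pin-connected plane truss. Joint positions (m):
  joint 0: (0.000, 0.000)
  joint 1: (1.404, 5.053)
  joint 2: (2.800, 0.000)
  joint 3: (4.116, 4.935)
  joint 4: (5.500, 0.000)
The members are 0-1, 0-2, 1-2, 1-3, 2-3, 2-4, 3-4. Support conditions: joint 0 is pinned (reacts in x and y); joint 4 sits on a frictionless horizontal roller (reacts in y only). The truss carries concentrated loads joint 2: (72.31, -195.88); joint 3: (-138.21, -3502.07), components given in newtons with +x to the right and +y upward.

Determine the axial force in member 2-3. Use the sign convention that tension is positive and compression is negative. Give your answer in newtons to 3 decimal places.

-965.001

N=5 nodes, M=7 members, R=3 reactions → 2N=10, M+R=10
member 0 (0-1): L=5.2444, (cx,cy)=(0.2677,0.9635)
member 1 (0-2): L=2.8000, (cx,cy)=(1.0000,0.0000)
member 2 (1-2): L=5.2423, (cx,cy)=(0.2663,-0.9639)
member 3 (1-3): L=2.7146, (cx,cy)=(0.9991,-0.0435)
member 4 (2-3): L=5.1075, (cx,cy)=(0.2577,0.9662)
member 5 (2-4): L=2.7000, (cx,cy)=(1.0000,0.0000)
member 6 (3-4): L=5.1254, (cx,cy)=(0.2700,-0.9629)
solve A·x = −loads:
  F[0-1] = -1143.1457 N (compression)
  F[0-2] = +240.1346 N (tension)
  F[1-2] = +1170.5656 N (tension)
  F[1-3] = -618.3357 N (compression)
  F[2-3] = -965.0014 N (compression)
  F[2-4] = +728.1861 N (tension)
  F[3-4] = -2696.7064 N (compression)
  Rx@0 = +65.9000 N
  Ry@0 = +1101.4195 N
  Ry@4 = +2596.5305 N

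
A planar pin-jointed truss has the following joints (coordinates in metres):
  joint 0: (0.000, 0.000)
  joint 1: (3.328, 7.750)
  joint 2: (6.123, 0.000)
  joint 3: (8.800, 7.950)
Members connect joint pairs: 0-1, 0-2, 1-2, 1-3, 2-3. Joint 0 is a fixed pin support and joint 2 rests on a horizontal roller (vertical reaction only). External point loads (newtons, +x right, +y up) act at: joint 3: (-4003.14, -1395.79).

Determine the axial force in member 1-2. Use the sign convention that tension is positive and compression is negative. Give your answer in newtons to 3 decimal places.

4737.589

N=4 nodes, M=5 members, R=3 reactions → 2N=8, M+R=8
member 0 (0-1): L=8.4343, (cx,cy)=(0.3946,0.9189)
member 1 (0-2): L=6.1230, (cx,cy)=(1.0000,0.0000)
member 2 (1-2): L=8.2386, (cx,cy)=(0.3393,-0.9407)
member 3 (1-3): L=5.4757, (cx,cy)=(0.9993,0.0365)
member 4 (2-3): L=8.3886, (cx,cy)=(0.3191,0.9477)
solve A·x = −loads:
  F[0-1] = -4992.4375 N (compression)
  F[0-2] = -2033.2369 N (compression)
  F[1-2] = +4737.5885 N (tension)
  F[1-3] = -3579.5502 N (compression)
  F[2-3] = -1334.8402 N (compression)
  Rx@0 = +4003.1400 N
  Ry@0 = +4587.3646 N
  Ry@2 = -3191.5746 N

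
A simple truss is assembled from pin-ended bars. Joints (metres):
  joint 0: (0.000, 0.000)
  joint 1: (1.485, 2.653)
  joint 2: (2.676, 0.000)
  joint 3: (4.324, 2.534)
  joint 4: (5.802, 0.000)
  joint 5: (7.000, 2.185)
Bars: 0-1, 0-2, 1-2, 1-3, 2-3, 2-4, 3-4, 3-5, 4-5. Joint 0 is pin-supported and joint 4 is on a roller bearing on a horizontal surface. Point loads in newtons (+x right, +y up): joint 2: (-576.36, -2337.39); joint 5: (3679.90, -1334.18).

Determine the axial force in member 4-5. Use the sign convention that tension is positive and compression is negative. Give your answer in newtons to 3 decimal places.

N=6 nodes, M=9 members, R=3 reactions → 2N=12, M+R=12
member 0 (0-1): L=3.0403, (cx,cy)=(0.4884,0.8726)
member 1 (0-2): L=2.6760, (cx,cy)=(1.0000,0.0000)
member 2 (1-2): L=2.9081, (cx,cy)=(0.4095,-0.9123)
member 3 (1-3): L=2.8415, (cx,cy)=(0.9991,-0.0419)
member 4 (2-3): L=3.0228, (cx,cy)=(0.5452,0.8383)
member 5 (2-4): L=3.1260, (cx,cy)=(1.0000,0.0000)
member 6 (3-4): L=2.9335, (cx,cy)=(0.5038,-0.8638)
member 7 (3-5): L=2.6987, (cx,cy)=(0.9916,-0.1293)
member 8 (4-5): L=2.4919, (cx,cy)=(0.4808,0.8769)
solve A·x = −loads:
  F[0-1] = +460.6607 N (tension)
  F[0-2] = +2878.5381 N (tension)
  F[1-2] = -459.6074 N (compression)
  F[1-3] = +413.5968 N (tension)
  F[2-3] = +3288.3926 N (tension)
  F[2-4] = +1473.8422 N (tension)
  F[3-4] = -3792.8740 N (compression)
  F[3-5] = +4151.8819 N (tension)
  F[4-5] = -909.2139 N (compression)
  Rx@0 = -3103.5400 N
  Ry@0 = -401.9731 N
  Ry@4 = +4073.5431 N

-909.214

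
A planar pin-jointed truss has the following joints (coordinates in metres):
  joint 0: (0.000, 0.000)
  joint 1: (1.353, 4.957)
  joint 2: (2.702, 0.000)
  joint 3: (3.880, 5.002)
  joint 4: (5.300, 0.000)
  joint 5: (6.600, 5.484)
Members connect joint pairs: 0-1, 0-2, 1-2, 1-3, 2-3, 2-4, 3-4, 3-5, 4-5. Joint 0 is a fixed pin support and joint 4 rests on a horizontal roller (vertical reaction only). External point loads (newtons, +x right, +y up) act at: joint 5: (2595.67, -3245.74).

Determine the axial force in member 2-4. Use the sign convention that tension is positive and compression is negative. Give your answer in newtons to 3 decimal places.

N=6 nodes, M=9 members, R=3 reactions → 2N=12, M+R=12
member 0 (0-1): L=5.1383, (cx,cy)=(0.2633,0.9647)
member 1 (0-2): L=2.7020, (cx,cy)=(1.0000,0.0000)
member 2 (1-2): L=5.1373, (cx,cy)=(0.2626,-0.9649)
member 3 (1-3): L=2.5274, (cx,cy)=(0.9998,0.0178)
member 4 (2-3): L=5.1388, (cx,cy)=(0.2292,0.9734)
member 5 (2-4): L=2.5980, (cx,cy)=(1.0000,0.0000)
member 6 (3-4): L=5.1997, (cx,cy)=(0.2731,-0.9620)
member 7 (3-5): L=2.7624, (cx,cy)=(0.9847,0.1745)
member 8 (4-5): L=5.6360, (cx,cy)=(0.2307,0.9730)
solve A·x = −loads:
  F[0-1] = +3609.2806 N (tension)
  F[0-2] = +1645.2922 N (tension)
  F[1-2] = -3573.6835 N (compression)
  F[1-3] = +1889.0918 N (tension)
  F[2-3] = +3542.6091 N (tension)
  F[2-4] = -105.2108 N (compression)
  F[3-4] = -2972.4396 N (compression)
  F[3-5] = +3567.3650 N (tension)
  F[4-5] = -3975.4002 N (compression)
  Rx@0 = -2595.6700 N
  Ry@0 = -3481.9087 N
  Ry@4 = +6727.6487 N

-105.211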